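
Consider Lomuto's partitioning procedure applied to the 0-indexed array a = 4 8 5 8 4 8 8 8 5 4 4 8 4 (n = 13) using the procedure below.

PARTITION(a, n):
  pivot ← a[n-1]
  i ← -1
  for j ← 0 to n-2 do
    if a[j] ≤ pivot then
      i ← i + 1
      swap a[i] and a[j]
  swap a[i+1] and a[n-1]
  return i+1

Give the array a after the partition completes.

pivot=4, i=-1
j=0: 4≤4, i=0, swap(0,0) ⇒ 4 8 5 8 4 8 8 8 5 4 4 8 4
j=1: 8>4, skip
j=2: 5>4, skip
j=3: 8>4, skip
j=4: 4≤4, i=1, swap(1,4) ⇒ 4 4 5 8 8 8 8 8 5 4 4 8 4
j=5: 8>4, skip
j=6: 8>4, skip
j=7: 8>4, skip
j=8: 5>4, skip
j=9: 4≤4, i=2, swap(2,9) ⇒ 4 4 4 8 8 8 8 8 5 5 4 8 4
j=10: 4≤4, i=3, swap(3,10) ⇒ 4 4 4 4 8 8 8 8 5 5 8 8 4
j=11: 8>4, skip
swap(4,12) ⇒ 4 4 4 4 4 8 8 8 5 5 8 8 8; return 4

4 4 4 4 4 8 8 8 5 5 8 8 8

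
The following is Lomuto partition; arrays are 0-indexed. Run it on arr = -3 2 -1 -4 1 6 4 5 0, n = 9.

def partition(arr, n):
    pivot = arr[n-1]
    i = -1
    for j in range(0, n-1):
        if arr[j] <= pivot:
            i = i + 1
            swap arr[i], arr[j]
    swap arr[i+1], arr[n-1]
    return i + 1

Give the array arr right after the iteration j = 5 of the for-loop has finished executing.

pivot = arr[8] = 0; i = -1
j=0: arr[0]=-3 ≤ 0 → i=0, swap arr[0],arr[0] (no change) → -3 2 -1 -4 1 6 4 5 0
j=1: arr[1]=2 > 0 → no swap
j=2: arr[2]=-1 ≤ 0 → i=1, swap arr[1],arr[2] → -3 -1 2 -4 1 6 4 5 0
j=3: arr[3]=-4 ≤ 0 → i=2, swap arr[2],arr[3] → -3 -1 -4 2 1 6 4 5 0
j=4: arr[4]=1 > 0 → no swap
j=5: arr[5]=6 > 0 → no swap
(after j=5) arr = -3 -1 -4 2 1 6 4 5 0

-3 -1 -4 2 1 6 4 5 0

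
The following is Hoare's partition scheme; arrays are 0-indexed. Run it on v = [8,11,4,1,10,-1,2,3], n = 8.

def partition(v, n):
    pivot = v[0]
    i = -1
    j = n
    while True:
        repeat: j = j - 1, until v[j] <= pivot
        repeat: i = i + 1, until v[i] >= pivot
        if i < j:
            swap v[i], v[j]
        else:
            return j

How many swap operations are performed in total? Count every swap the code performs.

3

pivot = v[0] = 8; i = -1, j = 8
j→7 (v[7]=3≤8), i→0 (v[0]=8≥8); i<j, swap → [3,11,4,1,10,-1,2,8]
j→6 (v[6]=2≤8), i→1 (v[1]=11≥8); i<j, swap → [3,2,4,1,10,-1,11,8]
j→5 (v[5]=-1≤8), i→4 (v[4]=10≥8); i<j, swap → [3,2,4,1,-1,10,11,8]
j→4, i→5; i≥j, return j=4. v = [3,2,4,1,-1,10,11,8]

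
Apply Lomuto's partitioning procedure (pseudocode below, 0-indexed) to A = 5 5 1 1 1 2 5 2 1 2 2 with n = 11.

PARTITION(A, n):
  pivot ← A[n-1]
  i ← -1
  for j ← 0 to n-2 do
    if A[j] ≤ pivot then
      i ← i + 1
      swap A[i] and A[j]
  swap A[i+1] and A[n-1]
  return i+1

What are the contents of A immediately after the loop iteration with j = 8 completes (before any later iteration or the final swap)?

pivot = A[10] = 2; i = -1
j=0: A[0]=5 > 2 → no swap
j=1: A[1]=5 > 2 → no swap
j=2: A[2]=1 ≤ 2 → i=0, swap A[0],A[2] → 1 5 5 1 1 2 5 2 1 2 2
j=3: A[3]=1 ≤ 2 → i=1, swap A[1],A[3] → 1 1 5 5 1 2 5 2 1 2 2
j=4: A[4]=1 ≤ 2 → i=2, swap A[2],A[4] → 1 1 1 5 5 2 5 2 1 2 2
j=5: A[5]=2 ≤ 2 → i=3, swap A[3],A[5] → 1 1 1 2 5 5 5 2 1 2 2
j=6: A[6]=5 > 2 → no swap
j=7: A[7]=2 ≤ 2 → i=4, swap A[4],A[7] → 1 1 1 2 2 5 5 5 1 2 2
j=8: A[8]=1 ≤ 2 → i=5, swap A[5],A[8] → 1 1 1 2 2 1 5 5 5 2 2
(after j=8) A = 1 1 1 2 2 1 5 5 5 2 2

1 1 1 2 2 1 5 5 5 2 2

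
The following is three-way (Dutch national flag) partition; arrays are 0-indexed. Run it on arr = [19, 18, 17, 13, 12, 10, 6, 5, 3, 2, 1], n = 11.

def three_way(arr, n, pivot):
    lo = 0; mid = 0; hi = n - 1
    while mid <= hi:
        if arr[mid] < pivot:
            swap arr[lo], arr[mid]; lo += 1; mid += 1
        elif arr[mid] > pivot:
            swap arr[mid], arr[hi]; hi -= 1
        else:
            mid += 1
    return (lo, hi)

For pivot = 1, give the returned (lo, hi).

pivot = 1; lo=0, mid=0, hi=10
arr[mid]=19>1: swap arr[0],arr[10]; hi=9 → [1, 18, 17, 13, 12, 10, 6, 5, 3, 2, 19]
arr[mid]=1=1: mid=1
arr[mid]=18>1: swap arr[1],arr[9]; hi=8 → [1, 2, 17, 13, 12, 10, 6, 5, 3, 18, 19]
arr[mid]=2>1: swap arr[1],arr[8]; hi=7 → [1, 3, 17, 13, 12, 10, 6, 5, 2, 18, 19]
arr[mid]=3>1: swap arr[1],arr[7]; hi=6 → [1, 5, 17, 13, 12, 10, 6, 3, 2, 18, 19]
arr[mid]=5>1: swap arr[1],arr[6]; hi=5 → [1, 6, 17, 13, 12, 10, 5, 3, 2, 18, 19]
arr[mid]=6>1: swap arr[1],arr[5]; hi=4 → [1, 10, 17, 13, 12, 6, 5, 3, 2, 18, 19]
arr[mid]=10>1: swap arr[1],arr[4]; hi=3 → [1, 12, 17, 13, 10, 6, 5, 3, 2, 18, 19]
arr[mid]=12>1: swap arr[1],arr[3]; hi=2 → [1, 13, 17, 12, 10, 6, 5, 3, 2, 18, 19]
arr[mid]=13>1: swap arr[1],arr[2]; hi=1 → [1, 17, 13, 12, 10, 6, 5, 3, 2, 18, 19]
arr[mid]=17>1: swap arr[1],arr[1]; hi=0 → [1, 17, 13, 12, 10, 6, 5, 3, 2, 18, 19]
end: lo=0, hi=0; arr = [1, 17, 13, 12, 10, 6, 5, 3, 2, 18, 19]

(0, 0)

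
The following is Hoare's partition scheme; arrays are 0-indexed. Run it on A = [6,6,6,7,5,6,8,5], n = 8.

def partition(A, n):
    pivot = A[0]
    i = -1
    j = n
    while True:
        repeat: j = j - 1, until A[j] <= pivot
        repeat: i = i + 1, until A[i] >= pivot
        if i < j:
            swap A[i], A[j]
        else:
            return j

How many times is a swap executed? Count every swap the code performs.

pivot=6
j stops at 7 (5), i stops at 0 (6); swap ⇒ [5,6,6,7,5,6,8,6]
j stops at 5 (6), i stops at 1 (6); swap ⇒ [5,6,6,7,5,6,8,6]
j stops at 4 (5), i stops at 2 (6); swap ⇒ [5,6,5,7,6,6,8,6]
j stops at 2, i stops at 3; i≥j ⇒ return 2. A=[5,6,5,7,6,6,8,6]

3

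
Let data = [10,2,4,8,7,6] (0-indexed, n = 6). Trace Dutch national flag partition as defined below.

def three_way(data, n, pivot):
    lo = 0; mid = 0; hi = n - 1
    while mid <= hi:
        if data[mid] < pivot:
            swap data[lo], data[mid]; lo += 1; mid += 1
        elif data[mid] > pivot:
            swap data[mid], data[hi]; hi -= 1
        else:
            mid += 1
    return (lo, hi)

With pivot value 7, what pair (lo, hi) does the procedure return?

(3, 3)

lo=0 mid=0 hi=5
10>7: swap(0,5), hi=4 ⇒ [6,2,4,8,7,10]
6<7: swap(0,0), lo=1 mid=1 ⇒ [6,2,4,8,7,10]
2<7: swap(1,1), lo=2 mid=2 ⇒ [6,2,4,8,7,10]
4<7: swap(2,2), lo=3 mid=3 ⇒ [6,2,4,8,7,10]
8>7: swap(3,4), hi=3 ⇒ [6,2,4,7,8,10]
7=7: mid=4
done. lo=3 hi=3; data=[6,2,4,7,8,10]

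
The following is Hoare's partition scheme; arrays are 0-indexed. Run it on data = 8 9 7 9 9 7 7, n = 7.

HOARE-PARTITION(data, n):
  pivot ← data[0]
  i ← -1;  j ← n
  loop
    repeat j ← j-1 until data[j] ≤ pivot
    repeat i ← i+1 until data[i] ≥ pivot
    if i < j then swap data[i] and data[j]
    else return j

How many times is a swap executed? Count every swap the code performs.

2

pivot=8
j stops at 6 (7), i stops at 0 (8); swap ⇒ 7 9 7 9 9 7 8
j stops at 5 (7), i stops at 1 (9); swap ⇒ 7 7 7 9 9 9 8
j stops at 2, i stops at 3; i≥j ⇒ return 2. data=7 7 7 9 9 9 8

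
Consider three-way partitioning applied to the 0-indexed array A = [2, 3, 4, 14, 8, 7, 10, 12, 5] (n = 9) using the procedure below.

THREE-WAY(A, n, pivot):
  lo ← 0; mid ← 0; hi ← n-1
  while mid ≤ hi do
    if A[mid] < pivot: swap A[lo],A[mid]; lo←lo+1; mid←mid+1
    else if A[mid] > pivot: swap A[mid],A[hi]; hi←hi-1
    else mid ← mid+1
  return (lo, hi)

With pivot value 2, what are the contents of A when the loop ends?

lo=0 mid=0 hi=8
2=2: mid=1
3>2: swap(1,8), hi=7 ⇒ [2, 5, 4, 14, 8, 7, 10, 12, 3]
5>2: swap(1,7), hi=6 ⇒ [2, 12, 4, 14, 8, 7, 10, 5, 3]
12>2: swap(1,6), hi=5 ⇒ [2, 10, 4, 14, 8, 7, 12, 5, 3]
10>2: swap(1,5), hi=4 ⇒ [2, 7, 4, 14, 8, 10, 12, 5, 3]
7>2: swap(1,4), hi=3 ⇒ [2, 8, 4, 14, 7, 10, 12, 5, 3]
8>2: swap(1,3), hi=2 ⇒ [2, 14, 4, 8, 7, 10, 12, 5, 3]
14>2: swap(1,2), hi=1 ⇒ [2, 4, 14, 8, 7, 10, 12, 5, 3]
4>2: swap(1,1), hi=0 ⇒ [2, 4, 14, 8, 7, 10, 12, 5, 3]
done. lo=0 hi=0; A=[2, 4, 14, 8, 7, 10, 12, 5, 3]

[2, 4, 14, 8, 7, 10, 12, 5, 3]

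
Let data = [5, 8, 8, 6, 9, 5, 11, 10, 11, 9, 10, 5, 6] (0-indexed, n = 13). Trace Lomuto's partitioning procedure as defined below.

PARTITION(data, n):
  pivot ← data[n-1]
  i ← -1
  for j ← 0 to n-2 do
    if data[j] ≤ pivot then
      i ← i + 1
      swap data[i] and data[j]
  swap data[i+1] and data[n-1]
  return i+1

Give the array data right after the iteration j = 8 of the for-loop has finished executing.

pivot=6, i=-1
j=0: 5≤6, i=0, swap(0,0) ⇒ [5, 8, 8, 6, 9, 5, 11, 10, 11, 9, 10, 5, 6]
j=1: 8>6, skip
j=2: 8>6, skip
j=3: 6≤6, i=1, swap(1,3) ⇒ [5, 6, 8, 8, 9, 5, 11, 10, 11, 9, 10, 5, 6]
j=4: 9>6, skip
j=5: 5≤6, i=2, swap(2,5) ⇒ [5, 6, 5, 8, 9, 8, 11, 10, 11, 9, 10, 5, 6]
j=6: 11>6, skip
j=7: 10>6, skip
j=8: 11>6, skip
(after j=8) data = [5, 6, 5, 8, 9, 8, 11, 10, 11, 9, 10, 5, 6]

[5, 6, 5, 8, 9, 8, 11, 10, 11, 9, 10, 5, 6]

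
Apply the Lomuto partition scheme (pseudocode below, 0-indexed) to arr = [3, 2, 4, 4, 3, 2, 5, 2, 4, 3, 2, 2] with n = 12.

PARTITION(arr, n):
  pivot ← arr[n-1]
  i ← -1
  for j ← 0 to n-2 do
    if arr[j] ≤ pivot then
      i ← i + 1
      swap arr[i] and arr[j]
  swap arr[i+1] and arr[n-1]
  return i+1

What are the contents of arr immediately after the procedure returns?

[2, 2, 2, 2, 2, 3, 5, 4, 4, 3, 4, 3]

pivot=2, i=-1
j=0: 3>2, skip
j=1: 2≤2, i=0, swap(0,1) ⇒ [2, 3, 4, 4, 3, 2, 5, 2, 4, 3, 2, 2]
j=2: 4>2, skip
j=3: 4>2, skip
j=4: 3>2, skip
j=5: 2≤2, i=1, swap(1,5) ⇒ [2, 2, 4, 4, 3, 3, 5, 2, 4, 3, 2, 2]
j=6: 5>2, skip
j=7: 2≤2, i=2, swap(2,7) ⇒ [2, 2, 2, 4, 3, 3, 5, 4, 4, 3, 2, 2]
j=8: 4>2, skip
j=9: 3>2, skip
j=10: 2≤2, i=3, swap(3,10) ⇒ [2, 2, 2, 2, 3, 3, 5, 4, 4, 3, 4, 2]
swap(4,11) ⇒ [2, 2, 2, 2, 2, 3, 5, 4, 4, 3, 4, 3]; return 4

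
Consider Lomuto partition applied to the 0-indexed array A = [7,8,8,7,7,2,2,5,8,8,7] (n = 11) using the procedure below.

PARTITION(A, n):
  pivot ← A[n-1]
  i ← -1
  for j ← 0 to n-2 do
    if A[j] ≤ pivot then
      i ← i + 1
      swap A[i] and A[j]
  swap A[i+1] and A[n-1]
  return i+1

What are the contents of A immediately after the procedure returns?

[7,7,7,2,2,5,7,8,8,8,8]

pivot = A[10] = 7; i = -1
j=0: A[0]=7 ≤ 7 → i=0, swap A[0],A[0] (no change) → [7,8,8,7,7,2,2,5,8,8,7]
j=1: A[1]=8 > 7 → no swap
j=2: A[2]=8 > 7 → no swap
j=3: A[3]=7 ≤ 7 → i=1, swap A[1],A[3] → [7,7,8,8,7,2,2,5,8,8,7]
j=4: A[4]=7 ≤ 7 → i=2, swap A[2],A[4] → [7,7,7,8,8,2,2,5,8,8,7]
j=5: A[5]=2 ≤ 7 → i=3, swap A[3],A[5] → [7,7,7,2,8,8,2,5,8,8,7]
j=6: A[6]=2 ≤ 7 → i=4, swap A[4],A[6] → [7,7,7,2,2,8,8,5,8,8,7]
j=7: A[7]=5 ≤ 7 → i=5, swap A[5],A[7] → [7,7,7,2,2,5,8,8,8,8,7]
j=8: A[8]=8 > 7 → no swap
j=9: A[9]=8 > 7 → no swap
final swap A[6],A[10] → [7,7,7,2,2,5,7,8,8,8,8]; return 6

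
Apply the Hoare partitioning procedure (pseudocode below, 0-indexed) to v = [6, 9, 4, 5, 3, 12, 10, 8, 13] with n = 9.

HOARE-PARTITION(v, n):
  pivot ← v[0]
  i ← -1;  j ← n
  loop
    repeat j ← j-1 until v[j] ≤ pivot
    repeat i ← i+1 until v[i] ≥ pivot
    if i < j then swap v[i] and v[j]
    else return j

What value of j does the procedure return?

2

pivot=6
j stops at 4 (3), i stops at 0 (6); swap ⇒ [3, 9, 4, 5, 6, 12, 10, 8, 13]
j stops at 3 (5), i stops at 1 (9); swap ⇒ [3, 5, 4, 9, 6, 12, 10, 8, 13]
j stops at 2, i stops at 3; i≥j ⇒ return 2. v=[3, 5, 4, 9, 6, 12, 10, 8, 13]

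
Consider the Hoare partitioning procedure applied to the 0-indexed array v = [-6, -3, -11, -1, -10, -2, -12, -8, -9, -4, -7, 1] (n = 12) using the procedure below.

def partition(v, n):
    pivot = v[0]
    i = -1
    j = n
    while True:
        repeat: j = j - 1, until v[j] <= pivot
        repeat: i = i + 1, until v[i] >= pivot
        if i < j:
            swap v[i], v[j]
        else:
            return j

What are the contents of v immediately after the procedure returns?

[-7, -9, -11, -8, -10, -12, -2, -1, -3, -4, -6, 1]

pivot=-6
j stops at 10 (-7), i stops at 0 (-6); swap ⇒ [-7, -3, -11, -1, -10, -2, -12, -8, -9, -4, -6, 1]
j stops at 8 (-9), i stops at 1 (-3); swap ⇒ [-7, -9, -11, -1, -10, -2, -12, -8, -3, -4, -6, 1]
j stops at 7 (-8), i stops at 3 (-1); swap ⇒ [-7, -9, -11, -8, -10, -2, -12, -1, -3, -4, -6, 1]
j stops at 6 (-12), i stops at 5 (-2); swap ⇒ [-7, -9, -11, -8, -10, -12, -2, -1, -3, -4, -6, 1]
j stops at 5, i stops at 6; i≥j ⇒ return 5. v=[-7, -9, -11, -8, -10, -12, -2, -1, -3, -4, -6, 1]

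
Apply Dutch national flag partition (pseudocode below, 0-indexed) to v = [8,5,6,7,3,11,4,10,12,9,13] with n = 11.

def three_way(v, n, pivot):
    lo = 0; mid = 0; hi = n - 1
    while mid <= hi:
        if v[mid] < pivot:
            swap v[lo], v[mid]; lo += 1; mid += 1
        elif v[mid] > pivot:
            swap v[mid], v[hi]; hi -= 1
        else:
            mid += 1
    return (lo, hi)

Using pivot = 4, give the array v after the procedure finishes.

lo=0 mid=0 hi=10
8>4: swap(0,10), hi=9 ⇒ [13,5,6,7,3,11,4,10,12,9,8]
13>4: swap(0,9), hi=8 ⇒ [9,5,6,7,3,11,4,10,12,13,8]
9>4: swap(0,8), hi=7 ⇒ [12,5,6,7,3,11,4,10,9,13,8]
12>4: swap(0,7), hi=6 ⇒ [10,5,6,7,3,11,4,12,9,13,8]
10>4: swap(0,6), hi=5 ⇒ [4,5,6,7,3,11,10,12,9,13,8]
4=4: mid=1
5>4: swap(1,5), hi=4 ⇒ [4,11,6,7,3,5,10,12,9,13,8]
11>4: swap(1,4), hi=3 ⇒ [4,3,6,7,11,5,10,12,9,13,8]
3<4: swap(0,1), lo=1 mid=2 ⇒ [3,4,6,7,11,5,10,12,9,13,8]
6>4: swap(2,3), hi=2 ⇒ [3,4,7,6,11,5,10,12,9,13,8]
7>4: swap(2,2), hi=1 ⇒ [3,4,7,6,11,5,10,12,9,13,8]
done. lo=1 hi=1; v=[3,4,7,6,11,5,10,12,9,13,8]

[3,4,7,6,11,5,10,12,9,13,8]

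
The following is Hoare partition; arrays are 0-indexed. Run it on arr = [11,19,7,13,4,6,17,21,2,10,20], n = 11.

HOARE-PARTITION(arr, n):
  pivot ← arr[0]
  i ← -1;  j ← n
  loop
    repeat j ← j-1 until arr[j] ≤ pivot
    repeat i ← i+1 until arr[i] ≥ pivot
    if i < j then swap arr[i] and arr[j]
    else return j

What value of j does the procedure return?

pivot = arr[0] = 11; i = -1, j = 11
j→9 (arr[9]=10≤11), i→0 (arr[0]=11≥11); i<j, swap → [10,19,7,13,4,6,17,21,2,11,20]
j→8 (arr[8]=2≤11), i→1 (arr[1]=19≥11); i<j, swap → [10,2,7,13,4,6,17,21,19,11,20]
j→5 (arr[5]=6≤11), i→3 (arr[3]=13≥11); i<j, swap → [10,2,7,6,4,13,17,21,19,11,20]
j→4, i→5; i≥j, return j=4. arr = [10,2,7,6,4,13,17,21,19,11,20]

4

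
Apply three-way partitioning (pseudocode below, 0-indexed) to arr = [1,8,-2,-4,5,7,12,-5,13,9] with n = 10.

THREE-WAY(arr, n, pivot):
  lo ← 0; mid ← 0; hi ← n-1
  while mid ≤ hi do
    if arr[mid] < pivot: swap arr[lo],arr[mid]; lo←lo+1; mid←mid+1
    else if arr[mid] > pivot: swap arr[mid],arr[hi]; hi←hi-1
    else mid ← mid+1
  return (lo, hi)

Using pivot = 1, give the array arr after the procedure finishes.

pivot = 1; lo=0, mid=0, hi=9
arr[mid]=1=1: mid=1
arr[mid]=8>1: swap arr[1],arr[9]; hi=8 → [1,9,-2,-4,5,7,12,-5,13,8]
arr[mid]=9>1: swap arr[1],arr[8]; hi=7 → [1,13,-2,-4,5,7,12,-5,9,8]
arr[mid]=13>1: swap arr[1],arr[7]; hi=6 → [1,-5,-2,-4,5,7,12,13,9,8]
arr[mid]=-5<1: swap arr[0],arr[1]; lo=1,mid=2 → [-5,1,-2,-4,5,7,12,13,9,8]
arr[mid]=-2<1: swap arr[1],arr[2]; lo=2,mid=3 → [-5,-2,1,-4,5,7,12,13,9,8]
arr[mid]=-4<1: swap arr[2],arr[3]; lo=3,mid=4 → [-5,-2,-4,1,5,7,12,13,9,8]
arr[mid]=5>1: swap arr[4],arr[6]; hi=5 → [-5,-2,-4,1,12,7,5,13,9,8]
arr[mid]=12>1: swap arr[4],arr[5]; hi=4 → [-5,-2,-4,1,7,12,5,13,9,8]
arr[mid]=7>1: swap arr[4],arr[4]; hi=3 → [-5,-2,-4,1,7,12,5,13,9,8]
end: lo=3, hi=3; arr = [-5,-2,-4,1,7,12,5,13,9,8]

[-5,-2,-4,1,7,12,5,13,9,8]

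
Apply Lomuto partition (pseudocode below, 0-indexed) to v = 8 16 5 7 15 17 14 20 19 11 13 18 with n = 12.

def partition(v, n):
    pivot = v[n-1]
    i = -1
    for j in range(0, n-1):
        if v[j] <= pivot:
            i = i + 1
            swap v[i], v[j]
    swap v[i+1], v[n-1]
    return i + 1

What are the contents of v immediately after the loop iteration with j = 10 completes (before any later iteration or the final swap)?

pivot=18, i=-1
j=0: 8≤18, i=0, swap(0,0) ⇒ 8 16 5 7 15 17 14 20 19 11 13 18
j=1: 16≤18, i=1, swap(1,1) ⇒ 8 16 5 7 15 17 14 20 19 11 13 18
j=2: 5≤18, i=2, swap(2,2) ⇒ 8 16 5 7 15 17 14 20 19 11 13 18
j=3: 7≤18, i=3, swap(3,3) ⇒ 8 16 5 7 15 17 14 20 19 11 13 18
j=4: 15≤18, i=4, swap(4,4) ⇒ 8 16 5 7 15 17 14 20 19 11 13 18
j=5: 17≤18, i=5, swap(5,5) ⇒ 8 16 5 7 15 17 14 20 19 11 13 18
j=6: 14≤18, i=6, swap(6,6) ⇒ 8 16 5 7 15 17 14 20 19 11 13 18
j=7: 20>18, skip
j=8: 19>18, skip
j=9: 11≤18, i=7, swap(7,9) ⇒ 8 16 5 7 15 17 14 11 19 20 13 18
j=10: 13≤18, i=8, swap(8,10) ⇒ 8 16 5 7 15 17 14 11 13 20 19 18
(after j=10) v = 8 16 5 7 15 17 14 11 13 20 19 18

8 16 5 7 15 17 14 11 13 20 19 18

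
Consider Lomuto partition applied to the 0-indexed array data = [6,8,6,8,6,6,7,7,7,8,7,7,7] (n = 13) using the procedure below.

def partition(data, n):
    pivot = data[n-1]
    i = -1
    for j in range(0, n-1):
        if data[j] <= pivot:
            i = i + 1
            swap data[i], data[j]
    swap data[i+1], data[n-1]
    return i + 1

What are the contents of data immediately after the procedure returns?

pivot=7, i=-1
j=0: 6≤7, i=0, swap(0,0) ⇒ [6,8,6,8,6,6,7,7,7,8,7,7,7]
j=1: 8>7, skip
j=2: 6≤7, i=1, swap(1,2) ⇒ [6,6,8,8,6,6,7,7,7,8,7,7,7]
j=3: 8>7, skip
j=4: 6≤7, i=2, swap(2,4) ⇒ [6,6,6,8,8,6,7,7,7,8,7,7,7]
j=5: 6≤7, i=3, swap(3,5) ⇒ [6,6,6,6,8,8,7,7,7,8,7,7,7]
j=6: 7≤7, i=4, swap(4,6) ⇒ [6,6,6,6,7,8,8,7,7,8,7,7,7]
j=7: 7≤7, i=5, swap(5,7) ⇒ [6,6,6,6,7,7,8,8,7,8,7,7,7]
j=8: 7≤7, i=6, swap(6,8) ⇒ [6,6,6,6,7,7,7,8,8,8,7,7,7]
j=9: 8>7, skip
j=10: 7≤7, i=7, swap(7,10) ⇒ [6,6,6,6,7,7,7,7,8,8,8,7,7]
j=11: 7≤7, i=8, swap(8,11) ⇒ [6,6,6,6,7,7,7,7,7,8,8,8,7]
swap(9,12) ⇒ [6,6,6,6,7,7,7,7,7,7,8,8,8]; return 9

[6,6,6,6,7,7,7,7,7,7,8,8,8]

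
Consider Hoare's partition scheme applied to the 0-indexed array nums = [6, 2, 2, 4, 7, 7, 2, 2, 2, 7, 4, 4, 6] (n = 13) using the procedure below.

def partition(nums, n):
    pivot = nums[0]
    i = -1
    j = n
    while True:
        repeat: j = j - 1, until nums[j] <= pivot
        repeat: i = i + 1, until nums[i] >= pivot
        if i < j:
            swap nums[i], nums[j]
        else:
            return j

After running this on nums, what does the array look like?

pivot=6
j stops at 12 (6), i stops at 0 (6); swap ⇒ [6, 2, 2, 4, 7, 7, 2, 2, 2, 7, 4, 4, 6]
j stops at 11 (4), i stops at 4 (7); swap ⇒ [6, 2, 2, 4, 4, 7, 2, 2, 2, 7, 4, 7, 6]
j stops at 10 (4), i stops at 5 (7); swap ⇒ [6, 2, 2, 4, 4, 4, 2, 2, 2, 7, 7, 7, 6]
j stops at 8, i stops at 9; i≥j ⇒ return 8. nums=[6, 2, 2, 4, 4, 4, 2, 2, 2, 7, 7, 7, 6]

[6, 2, 2, 4, 4, 4, 2, 2, 2, 7, 7, 7, 6]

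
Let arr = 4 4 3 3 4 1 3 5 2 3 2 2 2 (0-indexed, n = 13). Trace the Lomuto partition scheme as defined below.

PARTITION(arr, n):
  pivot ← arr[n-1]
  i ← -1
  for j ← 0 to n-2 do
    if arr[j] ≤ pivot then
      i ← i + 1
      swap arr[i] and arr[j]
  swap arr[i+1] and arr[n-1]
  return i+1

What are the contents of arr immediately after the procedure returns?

1 2 2 2 2 4 3 5 4 3 3 3 4

pivot = arr[12] = 2; i = -1
j=0: arr[0]=4 > 2 → no swap
j=1: arr[1]=4 > 2 → no swap
j=2: arr[2]=3 > 2 → no swap
j=3: arr[3]=3 > 2 → no swap
j=4: arr[4]=4 > 2 → no swap
j=5: arr[5]=1 ≤ 2 → i=0, swap arr[0],arr[5] → 1 4 3 3 4 4 3 5 2 3 2 2 2
j=6: arr[6]=3 > 2 → no swap
j=7: arr[7]=5 > 2 → no swap
j=8: arr[8]=2 ≤ 2 → i=1, swap arr[1],arr[8] → 1 2 3 3 4 4 3 5 4 3 2 2 2
j=9: arr[9]=3 > 2 → no swap
j=10: arr[10]=2 ≤ 2 → i=2, swap arr[2],arr[10] → 1 2 2 3 4 4 3 5 4 3 3 2 2
j=11: arr[11]=2 ≤ 2 → i=3, swap arr[3],arr[11] → 1 2 2 2 4 4 3 5 4 3 3 3 2
final swap arr[4],arr[12] → 1 2 2 2 2 4 3 5 4 3 3 3 4; return 4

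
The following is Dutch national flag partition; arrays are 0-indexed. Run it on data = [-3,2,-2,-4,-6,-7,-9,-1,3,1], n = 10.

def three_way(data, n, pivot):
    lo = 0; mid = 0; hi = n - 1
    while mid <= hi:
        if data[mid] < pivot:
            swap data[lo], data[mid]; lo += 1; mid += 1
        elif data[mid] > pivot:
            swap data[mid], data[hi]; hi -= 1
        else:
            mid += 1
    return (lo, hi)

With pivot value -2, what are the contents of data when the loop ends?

pivot = -2; lo=0, mid=0, hi=9
data[mid]=-3<-2: swap data[0],data[0]; lo=1,mid=1 → [-3,2,-2,-4,-6,-7,-9,-1,3,1]
data[mid]=2>-2: swap data[1],data[9]; hi=8 → [-3,1,-2,-4,-6,-7,-9,-1,3,2]
data[mid]=1>-2: swap data[1],data[8]; hi=7 → [-3,3,-2,-4,-6,-7,-9,-1,1,2]
data[mid]=3>-2: swap data[1],data[7]; hi=6 → [-3,-1,-2,-4,-6,-7,-9,3,1,2]
data[mid]=-1>-2: swap data[1],data[6]; hi=5 → [-3,-9,-2,-4,-6,-7,-1,3,1,2]
data[mid]=-9<-2: swap data[1],data[1]; lo=2,mid=2 → [-3,-9,-2,-4,-6,-7,-1,3,1,2]
data[mid]=-2=-2: mid=3
data[mid]=-4<-2: swap data[2],data[3]; lo=3,mid=4 → [-3,-9,-4,-2,-6,-7,-1,3,1,2]
data[mid]=-6<-2: swap data[3],data[4]; lo=4,mid=5 → [-3,-9,-4,-6,-2,-7,-1,3,1,2]
data[mid]=-7<-2: swap data[4],data[5]; lo=5,mid=6 → [-3,-9,-4,-6,-7,-2,-1,3,1,2]
end: lo=5, hi=5; data = [-3,-9,-4,-6,-7,-2,-1,3,1,2]

[-3,-9,-4,-6,-7,-2,-1,3,1,2]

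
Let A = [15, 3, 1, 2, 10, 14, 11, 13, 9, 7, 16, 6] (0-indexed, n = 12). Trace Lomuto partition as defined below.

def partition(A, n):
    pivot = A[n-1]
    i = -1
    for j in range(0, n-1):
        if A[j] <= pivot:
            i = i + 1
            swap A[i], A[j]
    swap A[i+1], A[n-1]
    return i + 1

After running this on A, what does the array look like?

pivot = A[11] = 6; i = -1
j=0: A[0]=15 > 6 → no swap
j=1: A[1]=3 ≤ 6 → i=0, swap A[0],A[1] → [3, 15, 1, 2, 10, 14, 11, 13, 9, 7, 16, 6]
j=2: A[2]=1 ≤ 6 → i=1, swap A[1],A[2] → [3, 1, 15, 2, 10, 14, 11, 13, 9, 7, 16, 6]
j=3: A[3]=2 ≤ 6 → i=2, swap A[2],A[3] → [3, 1, 2, 15, 10, 14, 11, 13, 9, 7, 16, 6]
j=4: A[4]=10 > 6 → no swap
j=5: A[5]=14 > 6 → no swap
j=6: A[6]=11 > 6 → no swap
j=7: A[7]=13 > 6 → no swap
j=8: A[8]=9 > 6 → no swap
j=9: A[9]=7 > 6 → no swap
j=10: A[10]=16 > 6 → no swap
final swap A[3],A[11] → [3, 1, 2, 6, 10, 14, 11, 13, 9, 7, 16, 15]; return 3

[3, 1, 2, 6, 10, 14, 11, 13, 9, 7, 16, 15]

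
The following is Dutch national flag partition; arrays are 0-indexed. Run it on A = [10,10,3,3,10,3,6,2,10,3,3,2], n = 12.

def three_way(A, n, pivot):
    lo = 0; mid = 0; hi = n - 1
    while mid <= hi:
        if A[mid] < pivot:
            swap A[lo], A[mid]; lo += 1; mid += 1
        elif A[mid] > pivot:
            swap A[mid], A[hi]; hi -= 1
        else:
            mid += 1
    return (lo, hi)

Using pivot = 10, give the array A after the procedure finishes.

[3,3,3,6,2,3,3,2,10,10,10,10]

lo=0 mid=0 hi=11
10=10: mid=1
10=10: mid=2
3<10: swap(0,2), lo=1 mid=3 ⇒ [3,10,10,3,10,3,6,2,10,3,3,2]
3<10: swap(1,3), lo=2 mid=4 ⇒ [3,3,10,10,10,3,6,2,10,3,3,2]
10=10: mid=5
3<10: swap(2,5), lo=3 mid=6 ⇒ [3,3,3,10,10,10,6,2,10,3,3,2]
6<10: swap(3,6), lo=4 mid=7 ⇒ [3,3,3,6,10,10,10,2,10,3,3,2]
2<10: swap(4,7), lo=5 mid=8 ⇒ [3,3,3,6,2,10,10,10,10,3,3,2]
10=10: mid=9
3<10: swap(5,9), lo=6 mid=10 ⇒ [3,3,3,6,2,3,10,10,10,10,3,2]
3<10: swap(6,10), lo=7 mid=11 ⇒ [3,3,3,6,2,3,3,10,10,10,10,2]
2<10: swap(7,11), lo=8 mid=12 ⇒ [3,3,3,6,2,3,3,2,10,10,10,10]
done. lo=8 hi=11; A=[3,3,3,6,2,3,3,2,10,10,10,10]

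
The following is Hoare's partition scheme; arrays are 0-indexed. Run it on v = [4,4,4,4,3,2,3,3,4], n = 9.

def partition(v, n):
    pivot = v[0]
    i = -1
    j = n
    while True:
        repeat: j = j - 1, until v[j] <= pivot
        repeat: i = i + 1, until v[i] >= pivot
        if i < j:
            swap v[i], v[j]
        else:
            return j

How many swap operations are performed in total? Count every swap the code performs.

4

pivot=4
j stops at 8 (4), i stops at 0 (4); swap ⇒ [4,4,4,4,3,2,3,3,4]
j stops at 7 (3), i stops at 1 (4); swap ⇒ [4,3,4,4,3,2,3,4,4]
j stops at 6 (3), i stops at 2 (4); swap ⇒ [4,3,3,4,3,2,4,4,4]
j stops at 5 (2), i stops at 3 (4); swap ⇒ [4,3,3,2,3,4,4,4,4]
j stops at 4, i stops at 5; i≥j ⇒ return 4. v=[4,3,3,2,3,4,4,4,4]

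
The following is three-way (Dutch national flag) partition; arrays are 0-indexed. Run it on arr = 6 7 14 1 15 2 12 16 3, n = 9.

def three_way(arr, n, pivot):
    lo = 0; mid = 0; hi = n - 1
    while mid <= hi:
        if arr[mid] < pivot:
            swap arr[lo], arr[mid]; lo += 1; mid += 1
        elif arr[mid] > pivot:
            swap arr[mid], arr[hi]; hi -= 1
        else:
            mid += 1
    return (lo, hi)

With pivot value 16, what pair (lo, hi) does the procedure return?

pivot = 16; lo=0, mid=0, hi=8
arr[mid]=6<16: swap arr[0],arr[0]; lo=1,mid=1 → 6 7 14 1 15 2 12 16 3
arr[mid]=7<16: swap arr[1],arr[1]; lo=2,mid=2 → 6 7 14 1 15 2 12 16 3
arr[mid]=14<16: swap arr[2],arr[2]; lo=3,mid=3 → 6 7 14 1 15 2 12 16 3
arr[mid]=1<16: swap arr[3],arr[3]; lo=4,mid=4 → 6 7 14 1 15 2 12 16 3
arr[mid]=15<16: swap arr[4],arr[4]; lo=5,mid=5 → 6 7 14 1 15 2 12 16 3
arr[mid]=2<16: swap arr[5],arr[5]; lo=6,mid=6 → 6 7 14 1 15 2 12 16 3
arr[mid]=12<16: swap arr[6],arr[6]; lo=7,mid=7 → 6 7 14 1 15 2 12 16 3
arr[mid]=16=16: mid=8
arr[mid]=3<16: swap arr[7],arr[8]; lo=8,mid=9 → 6 7 14 1 15 2 12 3 16
end: lo=8, hi=8; arr = 6 7 14 1 15 2 12 3 16

(8, 8)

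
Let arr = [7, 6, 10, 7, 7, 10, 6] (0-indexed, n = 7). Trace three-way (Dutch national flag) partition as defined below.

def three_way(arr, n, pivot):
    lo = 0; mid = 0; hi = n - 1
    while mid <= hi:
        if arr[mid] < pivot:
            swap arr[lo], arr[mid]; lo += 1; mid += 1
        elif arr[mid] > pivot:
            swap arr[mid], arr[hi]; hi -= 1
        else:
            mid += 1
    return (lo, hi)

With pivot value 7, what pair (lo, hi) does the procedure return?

pivot = 7; lo=0, mid=0, hi=6
arr[mid]=7=7: mid=1
arr[mid]=6<7: swap arr[0],arr[1]; lo=1,mid=2 → [6, 7, 10, 7, 7, 10, 6]
arr[mid]=10>7: swap arr[2],arr[6]; hi=5 → [6, 7, 6, 7, 7, 10, 10]
arr[mid]=6<7: swap arr[1],arr[2]; lo=2,mid=3 → [6, 6, 7, 7, 7, 10, 10]
arr[mid]=7=7: mid=4
arr[mid]=7=7: mid=5
arr[mid]=10>7: swap arr[5],arr[5]; hi=4 → [6, 6, 7, 7, 7, 10, 10]
end: lo=2, hi=4; arr = [6, 6, 7, 7, 7, 10, 10]

(2, 4)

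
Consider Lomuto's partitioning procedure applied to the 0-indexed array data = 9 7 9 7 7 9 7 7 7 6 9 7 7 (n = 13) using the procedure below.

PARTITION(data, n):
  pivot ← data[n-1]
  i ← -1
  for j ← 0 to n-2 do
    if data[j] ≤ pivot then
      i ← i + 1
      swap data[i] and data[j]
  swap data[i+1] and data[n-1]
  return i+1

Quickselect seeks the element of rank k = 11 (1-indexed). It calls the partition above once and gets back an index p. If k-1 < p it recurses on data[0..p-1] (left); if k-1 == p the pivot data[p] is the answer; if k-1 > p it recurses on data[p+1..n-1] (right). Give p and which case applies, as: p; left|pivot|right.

8; right

pivot = data[12] = 7; i = -1
j=0: data[0]=9 > 7 → no swap
j=1: data[1]=7 ≤ 7 → i=0, swap data[0],data[1] → 7 9 9 7 7 9 7 7 7 6 9 7 7
j=2: data[2]=9 > 7 → no swap
j=3: data[3]=7 ≤ 7 → i=1, swap data[1],data[3] → 7 7 9 9 7 9 7 7 7 6 9 7 7
j=4: data[4]=7 ≤ 7 → i=2, swap data[2],data[4] → 7 7 7 9 9 9 7 7 7 6 9 7 7
j=5: data[5]=9 > 7 → no swap
j=6: data[6]=7 ≤ 7 → i=3, swap data[3],data[6] → 7 7 7 7 9 9 9 7 7 6 9 7 7
j=7: data[7]=7 ≤ 7 → i=4, swap data[4],data[7] → 7 7 7 7 7 9 9 9 7 6 9 7 7
j=8: data[8]=7 ≤ 7 → i=5, swap data[5],data[8] → 7 7 7 7 7 7 9 9 9 6 9 7 7
j=9: data[9]=6 ≤ 7 → i=6, swap data[6],data[9] → 7 7 7 7 7 7 6 9 9 9 9 7 7
j=10: data[10]=9 > 7 → no swap
j=11: data[11]=7 ≤ 7 → i=7, swap data[7],data[11] → 7 7 7 7 7 7 6 7 9 9 9 9 7
final swap data[8],data[12] → 7 7 7 7 7 7 6 7 7 9 9 9 9; return 8
p = 8; k-1 = 10 > 8 ⇒ right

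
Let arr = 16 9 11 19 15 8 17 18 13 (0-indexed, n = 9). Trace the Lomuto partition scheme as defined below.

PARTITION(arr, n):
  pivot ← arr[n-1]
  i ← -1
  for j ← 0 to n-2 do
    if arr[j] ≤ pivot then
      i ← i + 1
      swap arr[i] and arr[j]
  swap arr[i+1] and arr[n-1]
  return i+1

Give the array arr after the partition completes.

9 11 8 13 15 16 17 18 19

pivot=13, i=-1
j=0: 16>13, skip
j=1: 9≤13, i=0, swap(0,1) ⇒ 9 16 11 19 15 8 17 18 13
j=2: 11≤13, i=1, swap(1,2) ⇒ 9 11 16 19 15 8 17 18 13
j=3: 19>13, skip
j=4: 15>13, skip
j=5: 8≤13, i=2, swap(2,5) ⇒ 9 11 8 19 15 16 17 18 13
j=6: 17>13, skip
j=7: 18>13, skip
swap(3,8) ⇒ 9 11 8 13 15 16 17 18 19; return 3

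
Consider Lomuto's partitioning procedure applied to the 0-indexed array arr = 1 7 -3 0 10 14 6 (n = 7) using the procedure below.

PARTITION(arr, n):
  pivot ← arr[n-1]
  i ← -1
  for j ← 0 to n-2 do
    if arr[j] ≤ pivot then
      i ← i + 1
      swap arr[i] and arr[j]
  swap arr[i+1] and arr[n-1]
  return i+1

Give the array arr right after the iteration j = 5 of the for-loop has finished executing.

pivot = arr[6] = 6; i = -1
j=0: arr[0]=1 ≤ 6 → i=0, swap arr[0],arr[0] (no change) → 1 7 -3 0 10 14 6
j=1: arr[1]=7 > 6 → no swap
j=2: arr[2]=-3 ≤ 6 → i=1, swap arr[1],arr[2] → 1 -3 7 0 10 14 6
j=3: arr[3]=0 ≤ 6 → i=2, swap arr[2],arr[3] → 1 -3 0 7 10 14 6
j=4: arr[4]=10 > 6 → no swap
j=5: arr[5]=14 > 6 → no swap
(after j=5) arr = 1 -3 0 7 10 14 6

1 -3 0 7 10 14 6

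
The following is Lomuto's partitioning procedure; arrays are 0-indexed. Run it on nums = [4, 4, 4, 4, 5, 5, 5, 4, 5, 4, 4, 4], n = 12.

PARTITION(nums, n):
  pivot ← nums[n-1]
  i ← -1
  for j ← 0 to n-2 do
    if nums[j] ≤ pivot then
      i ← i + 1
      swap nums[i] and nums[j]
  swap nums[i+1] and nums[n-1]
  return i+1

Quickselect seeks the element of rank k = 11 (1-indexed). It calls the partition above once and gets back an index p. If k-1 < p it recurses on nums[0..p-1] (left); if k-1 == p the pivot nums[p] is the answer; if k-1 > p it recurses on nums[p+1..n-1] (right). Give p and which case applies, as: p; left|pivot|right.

pivot=4, i=-1
j=0: 4≤4, i=0, swap(0,0) ⇒ [4, 4, 4, 4, 5, 5, 5, 4, 5, 4, 4, 4]
j=1: 4≤4, i=1, swap(1,1) ⇒ [4, 4, 4, 4, 5, 5, 5, 4, 5, 4, 4, 4]
j=2: 4≤4, i=2, swap(2,2) ⇒ [4, 4, 4, 4, 5, 5, 5, 4, 5, 4, 4, 4]
j=3: 4≤4, i=3, swap(3,3) ⇒ [4, 4, 4, 4, 5, 5, 5, 4, 5, 4, 4, 4]
j=4: 5>4, skip
j=5: 5>4, skip
j=6: 5>4, skip
j=7: 4≤4, i=4, swap(4,7) ⇒ [4, 4, 4, 4, 4, 5, 5, 5, 5, 4, 4, 4]
j=8: 5>4, skip
j=9: 4≤4, i=5, swap(5,9) ⇒ [4, 4, 4, 4, 4, 4, 5, 5, 5, 5, 4, 4]
j=10: 4≤4, i=6, swap(6,10) ⇒ [4, 4, 4, 4, 4, 4, 4, 5, 5, 5, 5, 4]
swap(7,11) ⇒ [4, 4, 4, 4, 4, 4, 4, 4, 5, 5, 5, 5]; return 7
p = 7; k-1 = 10 > 7 ⇒ right

7; right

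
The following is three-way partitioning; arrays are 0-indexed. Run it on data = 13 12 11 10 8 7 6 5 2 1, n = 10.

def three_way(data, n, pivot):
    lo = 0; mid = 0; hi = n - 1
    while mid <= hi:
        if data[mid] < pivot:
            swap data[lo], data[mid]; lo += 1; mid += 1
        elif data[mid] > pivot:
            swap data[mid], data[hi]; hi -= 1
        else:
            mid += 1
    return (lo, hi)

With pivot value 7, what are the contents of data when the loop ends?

pivot = 7; lo=0, mid=0, hi=9
data[mid]=13>7: swap data[0],data[9]; hi=8 → 1 12 11 10 8 7 6 5 2 13
data[mid]=1<7: swap data[0],data[0]; lo=1,mid=1 → 1 12 11 10 8 7 6 5 2 13
data[mid]=12>7: swap data[1],data[8]; hi=7 → 1 2 11 10 8 7 6 5 12 13
data[mid]=2<7: swap data[1],data[1]; lo=2,mid=2 → 1 2 11 10 8 7 6 5 12 13
data[mid]=11>7: swap data[2],data[7]; hi=6 → 1 2 5 10 8 7 6 11 12 13
data[mid]=5<7: swap data[2],data[2]; lo=3,mid=3 → 1 2 5 10 8 7 6 11 12 13
data[mid]=10>7: swap data[3],data[6]; hi=5 → 1 2 5 6 8 7 10 11 12 13
data[mid]=6<7: swap data[3],data[3]; lo=4,mid=4 → 1 2 5 6 8 7 10 11 12 13
data[mid]=8>7: swap data[4],data[5]; hi=4 → 1 2 5 6 7 8 10 11 12 13
data[mid]=7=7: mid=5
end: lo=4, hi=4; data = 1 2 5 6 7 8 10 11 12 13

1 2 5 6 7 8 10 11 12 13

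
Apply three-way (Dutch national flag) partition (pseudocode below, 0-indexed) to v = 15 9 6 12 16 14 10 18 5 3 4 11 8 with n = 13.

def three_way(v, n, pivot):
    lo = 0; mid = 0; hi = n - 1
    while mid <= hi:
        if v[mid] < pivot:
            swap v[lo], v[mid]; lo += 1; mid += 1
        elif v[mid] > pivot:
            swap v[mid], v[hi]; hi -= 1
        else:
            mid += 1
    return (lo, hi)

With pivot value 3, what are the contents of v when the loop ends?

lo=0 mid=0 hi=12
15>3: swap(0,12), hi=11 ⇒ 8 9 6 12 16 14 10 18 5 3 4 11 15
8>3: swap(0,11), hi=10 ⇒ 11 9 6 12 16 14 10 18 5 3 4 8 15
11>3: swap(0,10), hi=9 ⇒ 4 9 6 12 16 14 10 18 5 3 11 8 15
4>3: swap(0,9), hi=8 ⇒ 3 9 6 12 16 14 10 18 5 4 11 8 15
3=3: mid=1
9>3: swap(1,8), hi=7 ⇒ 3 5 6 12 16 14 10 18 9 4 11 8 15
5>3: swap(1,7), hi=6 ⇒ 3 18 6 12 16 14 10 5 9 4 11 8 15
18>3: swap(1,6), hi=5 ⇒ 3 10 6 12 16 14 18 5 9 4 11 8 15
10>3: swap(1,5), hi=4 ⇒ 3 14 6 12 16 10 18 5 9 4 11 8 15
14>3: swap(1,4), hi=3 ⇒ 3 16 6 12 14 10 18 5 9 4 11 8 15
16>3: swap(1,3), hi=2 ⇒ 3 12 6 16 14 10 18 5 9 4 11 8 15
12>3: swap(1,2), hi=1 ⇒ 3 6 12 16 14 10 18 5 9 4 11 8 15
6>3: swap(1,1), hi=0 ⇒ 3 6 12 16 14 10 18 5 9 4 11 8 15
done. lo=0 hi=0; v=3 6 12 16 14 10 18 5 9 4 11 8 15

3 6 12 16 14 10 18 5 9 4 11 8 15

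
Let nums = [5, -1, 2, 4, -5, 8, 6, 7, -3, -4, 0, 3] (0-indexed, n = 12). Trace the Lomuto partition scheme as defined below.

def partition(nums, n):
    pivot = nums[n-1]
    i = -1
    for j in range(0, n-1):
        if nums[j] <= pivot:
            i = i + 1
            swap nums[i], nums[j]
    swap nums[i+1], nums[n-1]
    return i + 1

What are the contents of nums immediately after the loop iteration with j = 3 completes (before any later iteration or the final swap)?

[-1, 2, 5, 4, -5, 8, 6, 7, -3, -4, 0, 3]

pivot = nums[11] = 3; i = -1
j=0: nums[0]=5 > 3 → no swap
j=1: nums[1]=-1 ≤ 3 → i=0, swap nums[0],nums[1] → [-1, 5, 2, 4, -5, 8, 6, 7, -3, -4, 0, 3]
j=2: nums[2]=2 ≤ 3 → i=1, swap nums[1],nums[2] → [-1, 2, 5, 4, -5, 8, 6, 7, -3, -4, 0, 3]
j=3: nums[3]=4 > 3 → no swap
(after j=3) nums = [-1, 2, 5, 4, -5, 8, 6, 7, -3, -4, 0, 3]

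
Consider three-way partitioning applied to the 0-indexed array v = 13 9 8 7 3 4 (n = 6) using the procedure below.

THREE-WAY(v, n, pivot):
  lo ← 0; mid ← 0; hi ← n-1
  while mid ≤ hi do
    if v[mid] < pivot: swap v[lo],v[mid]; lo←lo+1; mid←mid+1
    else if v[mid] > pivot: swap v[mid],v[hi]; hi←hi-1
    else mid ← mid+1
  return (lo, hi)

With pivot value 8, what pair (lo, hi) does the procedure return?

(3, 3)

pivot = 8; lo=0, mid=0, hi=5
v[mid]=13>8: swap v[0],v[5]; hi=4 → 4 9 8 7 3 13
v[mid]=4<8: swap v[0],v[0]; lo=1,mid=1 → 4 9 8 7 3 13
v[mid]=9>8: swap v[1],v[4]; hi=3 → 4 3 8 7 9 13
v[mid]=3<8: swap v[1],v[1]; lo=2,mid=2 → 4 3 8 7 9 13
v[mid]=8=8: mid=3
v[mid]=7<8: swap v[2],v[3]; lo=3,mid=4 → 4 3 7 8 9 13
end: lo=3, hi=3; v = 4 3 7 8 9 13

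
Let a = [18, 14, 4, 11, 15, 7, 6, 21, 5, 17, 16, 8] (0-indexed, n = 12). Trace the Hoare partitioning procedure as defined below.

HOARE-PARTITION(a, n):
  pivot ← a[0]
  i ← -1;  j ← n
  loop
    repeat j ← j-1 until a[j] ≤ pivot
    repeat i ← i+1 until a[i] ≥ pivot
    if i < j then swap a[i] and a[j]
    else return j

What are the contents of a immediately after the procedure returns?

pivot = a[0] = 18; i = -1, j = 12
j→11 (a[11]=8≤18), i→0 (a[0]=18≥18); i<j, swap → [8, 14, 4, 11, 15, 7, 6, 21, 5, 17, 16, 18]
j→10 (a[10]=16≤18), i→7 (a[7]=21≥18); i<j, swap → [8, 14, 4, 11, 15, 7, 6, 16, 5, 17, 21, 18]
j→9, i→10; i≥j, return j=9. a = [8, 14, 4, 11, 15, 7, 6, 16, 5, 17, 21, 18]

[8, 14, 4, 11, 15, 7, 6, 16, 5, 17, 21, 18]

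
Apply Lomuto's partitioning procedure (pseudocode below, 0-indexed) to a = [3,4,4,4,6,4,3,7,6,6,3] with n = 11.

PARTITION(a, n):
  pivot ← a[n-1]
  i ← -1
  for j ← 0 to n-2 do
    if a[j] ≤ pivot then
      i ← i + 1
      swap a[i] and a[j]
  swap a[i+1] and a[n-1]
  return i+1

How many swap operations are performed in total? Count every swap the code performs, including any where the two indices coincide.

pivot=3, i=-1
j=0: 3≤3, i=0, swap(0,0) ⇒ [3,4,4,4,6,4,3,7,6,6,3]
j=1: 4>3, skip
j=2: 4>3, skip
j=3: 4>3, skip
j=4: 6>3, skip
j=5: 4>3, skip
j=6: 3≤3, i=1, swap(1,6) ⇒ [3,3,4,4,6,4,4,7,6,6,3]
j=7: 7>3, skip
j=8: 6>3, skip
j=9: 6>3, skip
swap(2,10) ⇒ [3,3,3,4,6,4,4,7,6,6,4]; return 2

3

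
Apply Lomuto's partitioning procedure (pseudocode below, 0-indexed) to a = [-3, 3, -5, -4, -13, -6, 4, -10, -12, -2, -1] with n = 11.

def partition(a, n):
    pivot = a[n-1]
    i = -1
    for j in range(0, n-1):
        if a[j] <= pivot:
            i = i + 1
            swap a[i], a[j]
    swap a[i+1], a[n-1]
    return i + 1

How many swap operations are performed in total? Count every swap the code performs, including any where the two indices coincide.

pivot = a[10] = -1; i = -1
j=0: a[0]=-3 ≤ -1 → i=0, swap a[0],a[0] (no change) → [-3, 3, -5, -4, -13, -6, 4, -10, -12, -2, -1]
j=1: a[1]=3 > -1 → no swap
j=2: a[2]=-5 ≤ -1 → i=1, swap a[1],a[2] → [-3, -5, 3, -4, -13, -6, 4, -10, -12, -2, -1]
j=3: a[3]=-4 ≤ -1 → i=2, swap a[2],a[3] → [-3, -5, -4, 3, -13, -6, 4, -10, -12, -2, -1]
j=4: a[4]=-13 ≤ -1 → i=3, swap a[3],a[4] → [-3, -5, -4, -13, 3, -6, 4, -10, -12, -2, -1]
j=5: a[5]=-6 ≤ -1 → i=4, swap a[4],a[5] → [-3, -5, -4, -13, -6, 3, 4, -10, -12, -2, -1]
j=6: a[6]=4 > -1 → no swap
j=7: a[7]=-10 ≤ -1 → i=5, swap a[5],a[7] → [-3, -5, -4, -13, -6, -10, 4, 3, -12, -2, -1]
j=8: a[8]=-12 ≤ -1 → i=6, swap a[6],a[8] → [-3, -5, -4, -13, -6, -10, -12, 3, 4, -2, -1]
j=9: a[9]=-2 ≤ -1 → i=7, swap a[7],a[9] → [-3, -5, -4, -13, -6, -10, -12, -2, 4, 3, -1]
final swap a[8],a[10] → [-3, -5, -4, -13, -6, -10, -12, -2, -1, 3, 4]; return 8

9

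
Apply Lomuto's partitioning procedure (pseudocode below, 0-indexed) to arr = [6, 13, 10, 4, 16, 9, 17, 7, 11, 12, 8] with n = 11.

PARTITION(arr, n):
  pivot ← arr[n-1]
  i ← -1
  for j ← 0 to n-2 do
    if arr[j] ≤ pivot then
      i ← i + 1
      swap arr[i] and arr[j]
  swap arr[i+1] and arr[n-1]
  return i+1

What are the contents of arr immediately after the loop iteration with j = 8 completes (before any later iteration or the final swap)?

[6, 4, 7, 13, 16, 9, 17, 10, 11, 12, 8]

pivot=8, i=-1
j=0: 6≤8, i=0, swap(0,0) ⇒ [6, 13, 10, 4, 16, 9, 17, 7, 11, 12, 8]
j=1: 13>8, skip
j=2: 10>8, skip
j=3: 4≤8, i=1, swap(1,3) ⇒ [6, 4, 10, 13, 16, 9, 17, 7, 11, 12, 8]
j=4: 16>8, skip
j=5: 9>8, skip
j=6: 17>8, skip
j=7: 7≤8, i=2, swap(2,7) ⇒ [6, 4, 7, 13, 16, 9, 17, 10, 11, 12, 8]
j=8: 11>8, skip
(after j=8) arr = [6, 4, 7, 13, 16, 9, 17, 10, 11, 12, 8]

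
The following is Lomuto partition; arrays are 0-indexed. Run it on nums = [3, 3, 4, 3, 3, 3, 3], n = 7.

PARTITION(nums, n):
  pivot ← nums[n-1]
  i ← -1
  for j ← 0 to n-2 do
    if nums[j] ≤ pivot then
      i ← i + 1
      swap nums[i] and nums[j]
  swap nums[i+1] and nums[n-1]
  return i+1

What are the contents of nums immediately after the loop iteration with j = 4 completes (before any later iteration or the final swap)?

pivot=3, i=-1
j=0: 3≤3, i=0, swap(0,0) ⇒ [3, 3, 4, 3, 3, 3, 3]
j=1: 3≤3, i=1, swap(1,1) ⇒ [3, 3, 4, 3, 3, 3, 3]
j=2: 4>3, skip
j=3: 3≤3, i=2, swap(2,3) ⇒ [3, 3, 3, 4, 3, 3, 3]
j=4: 3≤3, i=3, swap(3,4) ⇒ [3, 3, 3, 3, 4, 3, 3]
(after j=4) nums = [3, 3, 3, 3, 4, 3, 3]

[3, 3, 3, 3, 4, 3, 3]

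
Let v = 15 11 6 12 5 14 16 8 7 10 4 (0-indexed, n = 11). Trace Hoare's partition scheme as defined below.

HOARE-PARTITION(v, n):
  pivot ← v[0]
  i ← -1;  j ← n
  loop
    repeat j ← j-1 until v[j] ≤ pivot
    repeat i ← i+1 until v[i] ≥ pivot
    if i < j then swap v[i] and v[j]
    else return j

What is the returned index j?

8

pivot=15
j stops at 10 (4), i stops at 0 (15); swap ⇒ 4 11 6 12 5 14 16 8 7 10 15
j stops at 9 (10), i stops at 6 (16); swap ⇒ 4 11 6 12 5 14 10 8 7 16 15
j stops at 8, i stops at 9; i≥j ⇒ return 8. v=4 11 6 12 5 14 10 8 7 16 15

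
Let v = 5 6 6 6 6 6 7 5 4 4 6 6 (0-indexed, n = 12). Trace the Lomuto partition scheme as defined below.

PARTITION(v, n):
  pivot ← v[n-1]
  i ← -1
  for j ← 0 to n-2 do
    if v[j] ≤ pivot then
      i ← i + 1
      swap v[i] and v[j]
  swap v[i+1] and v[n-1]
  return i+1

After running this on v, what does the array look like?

5 6 6 6 6 6 5 4 4 6 6 7

pivot = v[11] = 6; i = -1
j=0: v[0]=5 ≤ 6 → i=0, swap v[0],v[0] (no change) → 5 6 6 6 6 6 7 5 4 4 6 6
j=1: v[1]=6 ≤ 6 → i=1, swap v[1],v[1] (no change) → 5 6 6 6 6 6 7 5 4 4 6 6
j=2: v[2]=6 ≤ 6 → i=2, swap v[2],v[2] (no change) → 5 6 6 6 6 6 7 5 4 4 6 6
j=3: v[3]=6 ≤ 6 → i=3, swap v[3],v[3] (no change) → 5 6 6 6 6 6 7 5 4 4 6 6
j=4: v[4]=6 ≤ 6 → i=4, swap v[4],v[4] (no change) → 5 6 6 6 6 6 7 5 4 4 6 6
j=5: v[5]=6 ≤ 6 → i=5, swap v[5],v[5] (no change) → 5 6 6 6 6 6 7 5 4 4 6 6
j=6: v[6]=7 > 6 → no swap
j=7: v[7]=5 ≤ 6 → i=6, swap v[6],v[7] → 5 6 6 6 6 6 5 7 4 4 6 6
j=8: v[8]=4 ≤ 6 → i=7, swap v[7],v[8] → 5 6 6 6 6 6 5 4 7 4 6 6
j=9: v[9]=4 ≤ 6 → i=8, swap v[8],v[9] → 5 6 6 6 6 6 5 4 4 7 6 6
j=10: v[10]=6 ≤ 6 → i=9, swap v[9],v[10] → 5 6 6 6 6 6 5 4 4 6 7 6
final swap v[10],v[11] → 5 6 6 6 6 6 5 4 4 6 6 7; return 10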